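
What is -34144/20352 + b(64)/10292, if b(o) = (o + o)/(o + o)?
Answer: -686308/409107 ≈ -1.6776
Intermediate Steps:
b(o) = 1 (b(o) = (2*o)/((2*o)) = (2*o)*(1/(2*o)) = 1)
-34144/20352 + b(64)/10292 = -34144/20352 + 1/10292 = -34144*1/20352 + 1*(1/10292) = -1067/636 + 1/10292 = -686308/409107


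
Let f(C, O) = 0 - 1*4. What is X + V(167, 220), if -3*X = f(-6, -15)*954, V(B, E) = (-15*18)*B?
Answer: -43818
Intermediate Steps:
f(C, O) = -4 (f(C, O) = 0 - 4 = -4)
V(B, E) = -270*B
X = 1272 (X = -(-4)*954/3 = -1/3*(-3816) = 1272)
X + V(167, 220) = 1272 - 270*167 = 1272 - 45090 = -43818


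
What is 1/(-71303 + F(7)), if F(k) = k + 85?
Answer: -1/71211 ≈ -1.4043e-5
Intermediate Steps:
F(k) = 85 + k
1/(-71303 + F(7)) = 1/(-71303 + (85 + 7)) = 1/(-71303 + 92) = 1/(-71211) = -1/71211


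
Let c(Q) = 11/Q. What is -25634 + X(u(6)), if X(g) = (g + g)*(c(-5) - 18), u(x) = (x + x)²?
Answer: -157258/5 ≈ -31452.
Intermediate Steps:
u(x) = 4*x² (u(x) = (2*x)² = 4*x²)
X(g) = -202*g/5 (X(g) = (g + g)*(11/(-5) - 18) = (2*g)*(11*(-⅕) - 18) = (2*g)*(-11/5 - 18) = (2*g)*(-101/5) = -202*g/5)
-25634 + X(u(6)) = -25634 - 808*6²/5 = -25634 - 808*36/5 = -25634 - 202/5*144 = -25634 - 29088/5 = -157258/5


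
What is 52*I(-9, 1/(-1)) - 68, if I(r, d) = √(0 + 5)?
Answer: -68 + 52*√5 ≈ 48.276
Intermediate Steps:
I(r, d) = √5
52*I(-9, 1/(-1)) - 68 = 52*√5 - 68 = -68 + 52*√5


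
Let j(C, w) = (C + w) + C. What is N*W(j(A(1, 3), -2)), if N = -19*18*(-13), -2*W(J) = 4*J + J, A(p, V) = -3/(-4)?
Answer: 11115/2 ≈ 5557.5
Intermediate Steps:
A(p, V) = 3/4 (A(p, V) = -3*(-1/4) = 3/4)
j(C, w) = w + 2*C
W(J) = -5*J/2 (W(J) = -(4*J + J)/2 = -5*J/2)
N = 4446 (N = -342*(-13) = 4446)
N*W(j(A(1, 3), -2)) = 4446*(-5*(-2 + 2*(3/4))/2) = 4446*(-5*(-2 + 3/2)/2) = 4446*(-5/2*(-1/2)) = 4446*(5/4) = 11115/2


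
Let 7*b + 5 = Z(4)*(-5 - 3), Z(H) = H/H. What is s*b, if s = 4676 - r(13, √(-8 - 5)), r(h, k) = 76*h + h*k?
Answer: -47944/7 + 169*I*√13/7 ≈ -6849.1 + 87.048*I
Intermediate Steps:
Z(H) = 1
s = 3688 - 13*I*√13 (s = 4676 - 13*(76 + √(-8 - 5)) = 4676 - 13*(76 + √(-13)) = 4676 - 13*(76 + I*√13) = 4676 - (988 + 13*I*√13) = 4676 + (-988 - 13*I*√13) = 3688 - 13*I*√13 ≈ 3688.0 - 46.872*I)
b = -13/7 (b = -5/7 + (1*(-5 - 3))/7 = -5/7 + (1*(-8))/7 = -5/7 + (⅐)*(-8) = -5/7 - 8/7 = -13/7 ≈ -1.8571)
s*b = (3688 - 13*I*√13)*(-13/7) = -47944/7 + 169*I*√13/7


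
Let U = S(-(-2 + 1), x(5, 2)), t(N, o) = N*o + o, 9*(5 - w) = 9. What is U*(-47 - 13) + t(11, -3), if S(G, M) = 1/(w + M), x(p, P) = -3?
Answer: -96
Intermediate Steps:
w = 4 (w = 5 - ⅑*9 = 5 - 1 = 4)
t(N, o) = o + N*o
S(G, M) = 1/(4 + M)
U = 1 (U = 1/(4 - 3) = 1/1 = 1)
U*(-47 - 13) + t(11, -3) = 1*(-47 - 13) - 3*(1 + 11) = 1*(-60) - 3*12 = -60 - 36 = -96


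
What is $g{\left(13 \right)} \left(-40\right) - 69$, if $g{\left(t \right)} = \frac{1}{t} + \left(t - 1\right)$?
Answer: $- \frac{7177}{13} \approx -552.08$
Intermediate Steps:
$g{\left(t \right)} = -1 + t + \frac{1}{t}$ ($g{\left(t \right)} = \frac{1}{t} + \left(-1 + t\right) = -1 + t + \frac{1}{t}$)
$g{\left(13 \right)} \left(-40\right) - 69 = \left(-1 + 13 + \frac{1}{13}\right) \left(-40\right) - 69 = \frac{157}{13} \left(-40\right) - 69 = - \frac{6280}{13} - 69 = - \frac{7177}{13}$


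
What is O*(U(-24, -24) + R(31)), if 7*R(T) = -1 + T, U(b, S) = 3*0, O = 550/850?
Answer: 330/119 ≈ 2.7731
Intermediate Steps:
O = 11/17 (O = 550*(1/850) = 11/17 ≈ 0.64706)
U(b, S) = 0
R(T) = -⅐ + T/7 (R(T) = (-1 + T)/7 = -⅐ + T/7)
O*(U(-24, -24) + R(31)) = 11*(0 + (-⅐ + (⅐)*31))/17 = 11*(0 + (-⅐ + 31/7))/17 = 11*(0 + 30/7)/17 = (11/17)*(30/7) = 330/119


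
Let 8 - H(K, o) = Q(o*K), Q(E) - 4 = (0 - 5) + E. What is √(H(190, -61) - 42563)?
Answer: 2*I*√7741 ≈ 175.97*I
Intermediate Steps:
Q(E) = -1 + E (Q(E) = 4 + ((0 - 5) + E) = 4 + (-5 + E) = -1 + E)
H(K, o) = 9 - K*o (H(K, o) = 8 - (-1 + o*K) = 8 - (-1 + K*o) = 8 + (1 - K*o) = 9 - K*o)
√(H(190, -61) - 42563) = √((9 - 1*190*(-61)) - 42563) = √((9 + 11590) - 42563) = √(11599 - 42563) = √(-30964) = 2*I*√7741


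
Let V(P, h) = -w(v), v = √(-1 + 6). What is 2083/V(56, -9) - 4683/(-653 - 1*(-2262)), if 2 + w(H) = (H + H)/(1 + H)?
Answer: 3342181/3218 + 2083*√5/2 ≈ 3367.5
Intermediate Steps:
v = √5 ≈ 2.2361
w(H) = -2 + 2*H/(1 + H) (w(H) = -2 + (H + H)/(1 + H) = -2 + (2*H)/(1 + H) = -2 + 2*H/(1 + H))
V(P, h) = 2/(1 + √5) (V(P, h) = -(-2)/(1 + √5) = 2/(1 + √5))
2083/V(56, -9) - 4683/(-653 - 1*(-2262)) = 2083/(-½ + √5/2) - 4683/(-653 - 1*(-2262)) = 2083/(-½ + √5/2) - 4683/(-653 + 2262) = 2083/(-½ + √5/2) - 4683/1609 = -4683/1609 + 2083/(-½ + √5/2)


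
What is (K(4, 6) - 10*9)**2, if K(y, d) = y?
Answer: 7396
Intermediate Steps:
(K(4, 6) - 10*9)**2 = (4 - 10*9)**2 = (4 - 90)**2 = (-86)**2 = 7396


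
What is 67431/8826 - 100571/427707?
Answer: 9317690357/1258313994 ≈ 7.4049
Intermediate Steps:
67431/8826 - 100571/427707 = 67431*(1/8826) - 100571*1/427707 = 22477/2942 - 100571/427707 = 9317690357/1258313994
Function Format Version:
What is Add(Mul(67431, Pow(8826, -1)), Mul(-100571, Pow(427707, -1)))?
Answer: Rational(9317690357, 1258313994) ≈ 7.4049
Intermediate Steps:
Add(Mul(67431, Pow(8826, -1)), Mul(-100571, Pow(427707, -1))) = Add(Mul(67431, Rational(1, 8826)), Mul(-100571, Rational(1, 427707))) = Add(Rational(22477, 2942), Rational(-100571, 427707)) = Rational(9317690357, 1258313994)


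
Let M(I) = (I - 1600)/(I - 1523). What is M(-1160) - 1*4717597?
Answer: -12657309991/2683 ≈ -4.7176e+6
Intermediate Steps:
M(I) = (-1600 + I)/(-1523 + I)
M(-1160) - 1*4717597 = (-1600 - 1160)/(-1523 - 1160) - 1*4717597 = -2760/(-2683) - 4717597 = -1/2683*(-2760) - 4717597 = 2760/2683 - 4717597 = -12657309991/2683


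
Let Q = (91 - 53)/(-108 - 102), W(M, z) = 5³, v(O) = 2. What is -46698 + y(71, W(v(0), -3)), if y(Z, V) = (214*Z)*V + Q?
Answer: 194517941/105 ≈ 1.8526e+6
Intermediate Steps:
W(M, z) = 125
Q = -19/105 (Q = 38/(-210) = 38*(-1/210) = -19/105 ≈ -0.18095)
y(Z, V) = -19/105 + 214*V*Z (y(Z, V) = (214*Z)*V - 19/105 = 214*V*Z - 19/105 = -19/105 + 214*V*Z)
-46698 + y(71, W(v(0), -3)) = -46698 + (-19/105 + 214*125*71) = -46698 + (-19/105 + 1899250) = -46698 + 199421231/105 = 194517941/105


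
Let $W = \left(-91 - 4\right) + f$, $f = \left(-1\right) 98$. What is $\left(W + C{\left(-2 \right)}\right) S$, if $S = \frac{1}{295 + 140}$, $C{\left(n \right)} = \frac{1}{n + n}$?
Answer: $- \frac{773}{1740} \approx -0.44425$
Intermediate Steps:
$f = -98$
$C{\left(n \right)} = \frac{1}{2 n}$
$W = -193$ ($W = \left(-91 - 4\right) - 98 = -95 - 98 = -193$)
$S = \frac{1}{435} \approx 0.0022989$
$\left(W + C{\left(-2 \right)}\right) S = \left(-193 + \frac{1}{2 \left(-2\right)}\right) \frac{1}{435} = \left(-193 + \frac{1}{2} \left(- \frac{1}{2}\right)\right) \frac{1}{435} = \left(-193 - \frac{1}{4}\right) \frac{1}{435} = \left(- \frac{773}{4}\right) \frac{1}{435} = - \frac{773}{1740}$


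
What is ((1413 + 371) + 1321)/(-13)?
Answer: -3105/13 ≈ -238.85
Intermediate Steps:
((1413 + 371) + 1321)/(-13) = (1784 + 1321)*(-1/13) = 3105*(-1/13) = -3105/13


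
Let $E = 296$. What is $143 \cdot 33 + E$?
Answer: $5015$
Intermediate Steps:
$143 \cdot 33 + E = 143 \cdot 33 + 296 = 4719 + 296 = 5015$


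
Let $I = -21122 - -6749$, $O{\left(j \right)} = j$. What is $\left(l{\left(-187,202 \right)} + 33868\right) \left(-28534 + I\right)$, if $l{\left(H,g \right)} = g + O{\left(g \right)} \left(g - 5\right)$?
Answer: $-3169282648$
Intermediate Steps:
$l{\left(H,g \right)} = g + g \left(-5 + g\right)$ ($l{\left(H,g \right)} = g + g \left(g - 5\right) = g + g \left(-5 + g\right)$)
$I = -14373$ ($I = -21122 + 6749 = -14373$)
$\left(l{\left(-187,202 \right)} + 33868\right) \left(-28534 + I\right) = \left(202 \left(-4 + 202\right) + 33868\right) \left(-28534 - 14373\right) = \left(202 \cdot 198 + 33868\right) \left(-42907\right) = \left(39996 + 33868\right) \left(-42907\right) = 73864 \left(-42907\right) = -3169282648$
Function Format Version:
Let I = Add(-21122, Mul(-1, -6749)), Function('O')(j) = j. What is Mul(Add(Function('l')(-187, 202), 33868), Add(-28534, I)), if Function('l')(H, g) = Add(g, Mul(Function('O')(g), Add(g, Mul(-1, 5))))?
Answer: -3169282648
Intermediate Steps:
Function('l')(H, g) = Add(g, Mul(g, Add(-5, g))) (Function('l')(H, g) = Add(g, Mul(g, Add(g, Mul(-1, 5)))) = Add(g, Mul(g, Add(g, -5))) = Add(g, Mul(g, Add(-5, g))))
I = -14373 (I = Add(-21122, 6749) = -14373)
Mul(Add(Function('l')(-187, 202), 33868), Add(-28534, I)) = Mul(Add(Mul(202, Add(-4, 202)), 33868), Add(-28534, -14373)) = Mul(Add(Mul(202, 198), 33868), -42907) = Mul(Add(39996, 33868), -42907) = Mul(73864, -42907) = -3169282648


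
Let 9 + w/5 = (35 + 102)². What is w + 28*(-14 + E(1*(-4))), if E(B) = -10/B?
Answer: 93478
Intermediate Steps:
w = 93800 (w = -45 + 5*(35 + 102)² = -45 + 5*137² = -45 + 5*18769 = -45 + 93845 = 93800)
w + 28*(-14 + E(1*(-4))) = 93800 + 28*(-14 - 10/(1*(-4))) = 93800 + 28*(-14 - 10/(-4)) = 93800 + 28*(-14 - 10*(-¼)) = 93800 + 28*(-14 + 5/2) = 93800 + 28*(-23/2) = 93800 - 322 = 93478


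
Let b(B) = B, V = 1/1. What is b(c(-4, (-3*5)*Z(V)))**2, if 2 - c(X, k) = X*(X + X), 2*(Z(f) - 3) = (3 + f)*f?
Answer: 900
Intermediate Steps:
V = 1 (V = 1*1 = 1)
Z(f) = 3 + f*(3 + f)/2 (Z(f) = 3 + ((3 + f)*f)/2 = 3 + (f*(3 + f))/2 = 3 + f*(3 + f)/2)
c(X, k) = 2 - 2*X**2 (c(X, k) = 2 - X*(X + X) = 2 - X*2*X = 2 - 2*X**2)
b(c(-4, (-3*5)*Z(V)))**2 = (2 - 2*(-4)**2)**2 = (2 - 2*16)**2 = (2 - 32)**2 = (-30)**2 = 900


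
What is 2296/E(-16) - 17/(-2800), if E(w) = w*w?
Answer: 50259/5600 ≈ 8.9748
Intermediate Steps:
E(w) = w**2
2296/E(-16) - 17/(-2800) = 2296/((-16)**2) - 17/(-2800) = 2296/256 - 17*(-1/2800) = 2296*(1/256) + 17/2800 = 287/32 + 17/2800 = 50259/5600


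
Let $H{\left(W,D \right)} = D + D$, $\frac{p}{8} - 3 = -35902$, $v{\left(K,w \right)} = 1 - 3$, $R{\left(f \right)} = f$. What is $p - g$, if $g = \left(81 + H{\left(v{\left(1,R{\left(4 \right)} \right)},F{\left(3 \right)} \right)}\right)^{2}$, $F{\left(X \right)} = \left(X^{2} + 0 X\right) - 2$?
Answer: $-296217$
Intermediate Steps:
$F{\left(X \right)} = -2 + X^{2}$ ($F{\left(X \right)} = \left(X^{2} + 0\right) - 2 = X^{2} - 2 = -2 + X^{2}$)
$v{\left(K,w \right)} = -2$
$p = -287192$ ($p = 24 + 8 \left(-35902\right) = 24 - 287216 = -287192$)
$H{\left(W,D \right)} = 2 D$
$g = 9025$ ($g = \left(81 + 2 \left(-2 + 3^{2}\right)\right)^{2} = \left(81 + 2 \left(-2 + 9\right)\right)^{2} = \left(81 + 2 \cdot 7\right)^{2} = \left(81 + 14\right)^{2} = 95^{2} = 9025$)
$p - g = -287192 - 9025 = -296217$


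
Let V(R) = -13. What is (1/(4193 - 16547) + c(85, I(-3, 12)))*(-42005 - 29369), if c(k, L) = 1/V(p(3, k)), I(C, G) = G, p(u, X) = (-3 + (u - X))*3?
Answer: 441341129/80301 ≈ 5496.1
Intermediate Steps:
p(u, X) = -9 - 3*X + 3*u (p(u, X) = (-3 + u - X)*3 = -9 - 3*X + 3*u)
c(k, L) = -1/13 (c(k, L) = 1/(-13) = -1/13)
(1/(4193 - 16547) + c(85, I(-3, 12)))*(-42005 - 29369) = (1/(4193 - 16547) - 1/13)*(-42005 - 29369) = (1/(-12354) - 1/13)*(-71374) = (-1/12354 - 1/13)*(-71374) = -12367/160602*(-71374) = 441341129/80301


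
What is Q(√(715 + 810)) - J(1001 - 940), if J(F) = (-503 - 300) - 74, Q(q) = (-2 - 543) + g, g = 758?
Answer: 1090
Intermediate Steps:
Q(q) = 213 (Q(q) = (-2 - 543) + 758 = -545 + 758 = 213)
J(F) = -877 (J(F) = -803 - 74 = -877)
Q(√(715 + 810)) - J(1001 - 940) = 213 - 1*(-877) = 213 + 877 = 1090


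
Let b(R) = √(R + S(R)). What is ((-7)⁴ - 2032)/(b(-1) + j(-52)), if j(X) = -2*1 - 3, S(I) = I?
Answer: -205/3 - 41*I*√2/3 ≈ -68.333 - 19.328*I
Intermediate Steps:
b(R) = √2*√R (b(R) = √(R + R) = √(2*R) = √2*√R)
j(X) = -5 (j(X) = -2 - 3 = -5)
((-7)⁴ - 2032)/(b(-1) + j(-52)) = ((-7)⁴ - 2032)/(√2*√(-1) - 5) = (2401 - 2032)/(√2*I - 5) = 369/(I*√2 - 5) = 369/(-5 + I*√2)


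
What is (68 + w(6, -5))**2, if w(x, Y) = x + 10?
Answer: 7056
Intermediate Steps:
w(x, Y) = 10 + x
(68 + w(6, -5))**2 = (68 + (10 + 6))**2 = (68 + 16)**2 = 84**2 = 7056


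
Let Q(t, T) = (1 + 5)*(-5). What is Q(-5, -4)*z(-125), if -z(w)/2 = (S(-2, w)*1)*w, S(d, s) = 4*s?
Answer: 3750000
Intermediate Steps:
Q(t, T) = -30 (Q(t, T) = 6*(-5) = -30)
z(w) = -8*w**2 (z(w) = -2*(4*w)*1*w = -2*4*w*w = -8*w**2)
Q(-5, -4)*z(-125) = -(-240)*(-125)**2 = -(-240)*15625 = -30*(-125000) = 3750000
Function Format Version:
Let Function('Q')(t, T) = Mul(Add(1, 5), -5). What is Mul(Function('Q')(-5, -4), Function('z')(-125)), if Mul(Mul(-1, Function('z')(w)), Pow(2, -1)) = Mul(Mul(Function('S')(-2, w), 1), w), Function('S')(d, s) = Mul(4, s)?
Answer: 3750000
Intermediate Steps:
Function('Q')(t, T) = -30 (Function('Q')(t, T) = Mul(6, -5) = -30)
Function('z')(w) = Mul(-8, Pow(w, 2)) (Function('z')(w) = Mul(-2, Mul(Mul(Mul(4, w), 1), w)) = Mul(-2, Mul(Mul(4, w), w)) = Mul(-2, Mul(4, Pow(w, 2))) = Mul(-8, Pow(w, 2)))
Mul(Function('Q')(-5, -4), Function('z')(-125)) = Mul(-30, Mul(-8, Pow(-125, 2))) = Mul(-30, Mul(-8, 15625)) = Mul(-30, -125000) = 3750000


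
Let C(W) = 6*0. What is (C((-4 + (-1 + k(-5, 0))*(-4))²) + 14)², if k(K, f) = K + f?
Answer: 196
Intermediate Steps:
C(W) = 0
(C((-4 + (-1 + k(-5, 0))*(-4))²) + 14)² = (0 + 14)² = 14² = 196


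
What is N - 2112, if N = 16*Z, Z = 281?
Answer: 2384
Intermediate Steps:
N = 4496 (N = 16*281 = 4496)
N - 2112 = 4496 - 2112 = 2384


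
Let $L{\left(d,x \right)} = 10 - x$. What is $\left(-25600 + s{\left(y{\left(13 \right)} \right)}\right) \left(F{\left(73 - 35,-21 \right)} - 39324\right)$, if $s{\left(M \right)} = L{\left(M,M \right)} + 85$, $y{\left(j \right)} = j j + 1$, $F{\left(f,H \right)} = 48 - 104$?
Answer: $1011081500$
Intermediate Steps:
$F{\left(f,H \right)} = -56$ ($F{\left(f,H \right)} = 48 - 104 = -56$)
$y{\left(j \right)} = 1 + j^{2}$ ($y{\left(j \right)} = j^{2} + 1 = 1 + j^{2}$)
$s{\left(M \right)} = 95 - M$ ($s{\left(M \right)} = \left(10 - M\right) + 85 = 95 - M$)
$\left(-25600 + s{\left(y{\left(13 \right)} \right)}\right) \left(F{\left(73 - 35,-21 \right)} - 39324\right) = \left(-25600 + \left(95 - \left(1 + 13^{2}\right)\right)\right) \left(-56 - 39324\right) = \left(-25600 + \left(95 - \left(1 + 169\right)\right)\right) \left(-39380\right) = \left(-25600 + \left(95 - 170\right)\right) \left(-39380\right) = \left(-25600 - 75\right) \left(-39380\right) = \left(-25675\right) \left(-39380\right) = 1011081500$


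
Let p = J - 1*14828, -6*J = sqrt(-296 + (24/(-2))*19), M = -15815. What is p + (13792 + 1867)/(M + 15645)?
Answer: -2536419/170 - I*sqrt(131)/3 ≈ -14920.0 - 3.8152*I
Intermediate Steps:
J = -I*sqrt(131)/3 (J = -sqrt(-296 + (24/(-2))*19)/6 = -sqrt(-296 - 1/2*24*19)/6 = -sqrt(-296 - 12*19)/6 = -sqrt(-296 - 228)/6 = -I*sqrt(131)/3 ≈ -3.8152*I)
p = -14828 - I*sqrt(131)/3 (p = -I*sqrt(131)/3 - 1*14828 = -I*sqrt(131)/3 - 14828 = -14828 - I*sqrt(131)/3 ≈ -14828.0 - 3.8152*I)
p + (13792 + 1867)/(M + 15645) = (-14828 - I*sqrt(131)/3) + (13792 + 1867)/(-15815 + 15645) = (-14828 - I*sqrt(131)/3) + 15659/(-170) = (-14828 - I*sqrt(131)/3) + 15659*(-1/170) = (-14828 - I*sqrt(131)/3) - 15659/170 = -2536419/170 - I*sqrt(131)/3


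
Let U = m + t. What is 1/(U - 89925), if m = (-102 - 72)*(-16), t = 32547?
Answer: -1/54594 ≈ -1.8317e-5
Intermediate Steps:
m = 2784 (m = -174*(-16) = 2784)
U = 35331 (U = 2784 + 32547 = 35331)
1/(U - 89925) = 1/(35331 - 89925) = 1/(-54594) = -1/54594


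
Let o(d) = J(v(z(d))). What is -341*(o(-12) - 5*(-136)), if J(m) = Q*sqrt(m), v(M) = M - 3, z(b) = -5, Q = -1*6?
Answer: -231880 + 4092*I*sqrt(2) ≈ -2.3188e+5 + 5787.0*I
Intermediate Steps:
Q = -6
v(M) = -3 + M
J(m) = -6*sqrt(m)
o(d) = -12*I*sqrt(2) (o(d) = -6*sqrt(-3 - 5) = -12*I*sqrt(2))
-341*(o(-12) - 5*(-136)) = -341*(-12*I*sqrt(2) - 5*(-136)) = -341*(-12*I*sqrt(2) + 680) = -341*(680 - 12*I*sqrt(2)) = -231880 + 4092*I*sqrt(2)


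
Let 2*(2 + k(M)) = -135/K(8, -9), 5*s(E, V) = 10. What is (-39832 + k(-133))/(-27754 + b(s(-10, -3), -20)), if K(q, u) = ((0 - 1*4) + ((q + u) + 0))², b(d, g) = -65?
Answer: 44263/30910 ≈ 1.4320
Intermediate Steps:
s(E, V) = 2 (s(E, V) = (⅕)*10 = 2)
K(q, u) = (-4 + q + u)² (K(q, u) = ((0 - 4) + (q + u))² = (-4 + (q + u))² = (-4 + q + u)²)
k(M) = -47/10 (k(M) = -2 + (-135/(-4 + 8 - 9)²)/2 = -2 + (-135/((-5)²))/2 = -2 + (-135/25)/2 = -2 + (-135*1/25)/2 = -2 + (½)*(-27/5) = -2 - 27/10 = -47/10)
(-39832 + k(-133))/(-27754 + b(s(-10, -3), -20)) = (-39832 - 47/10)/(-27754 - 65) = -398367/10/(-27819) = -398367/10*(-1/27819) = 44263/30910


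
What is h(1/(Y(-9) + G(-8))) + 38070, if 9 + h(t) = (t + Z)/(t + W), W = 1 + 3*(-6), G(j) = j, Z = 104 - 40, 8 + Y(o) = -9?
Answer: 5404129/142 ≈ 38057.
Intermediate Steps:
Y(o) = -17 (Y(o) = -8 - 9 = -17)
Z = 64
W = -17 (W = 1 - 18 = -17)
h(t) = -9 + (64 + t)/(-17 + t) (h(t) = -9 + (t + 64)/(t - 17) = -9 + (64 + t)/(-17 + t))
h(1/(Y(-9) + G(-8))) + 38070 = (217 - 8/(-17 - 8))/(-17 + 1/(-17 - 8)) + 38070 = (217 - 8/(-25))/(-17 + 1/(-25)) + 38070 = (217 - 8*(-1/25))/(-17 - 1/25) + 38070 = (217 + 8/25)/(-426/25) + 38070 = -25/426*5433/25 + 38070 = -1811/142 + 38070 = 5404129/142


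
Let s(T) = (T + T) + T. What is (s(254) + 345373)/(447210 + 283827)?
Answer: 346135/731037 ≈ 0.47348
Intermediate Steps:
s(T) = 3*T (s(T) = 2*T + T = 3*T)
(s(254) + 345373)/(447210 + 283827) = (3*254 + 345373)/(447210 + 283827) = (762 + 345373)/731037 = 346135*(1/731037) = 346135/731037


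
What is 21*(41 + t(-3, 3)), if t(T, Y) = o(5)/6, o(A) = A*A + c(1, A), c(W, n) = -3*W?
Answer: 938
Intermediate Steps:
o(A) = -3 + A² (o(A) = A*A - 3*1 = A² - 3 = -3 + A²)
t(T, Y) = 11/3 (t(T, Y) = (-3 + 5²)/6 = (-3 + 25)*(⅙) = 22*(⅙) = 11/3)
21*(41 + t(-3, 3)) = 21*(41 + 11/3) = 21*(134/3) = 938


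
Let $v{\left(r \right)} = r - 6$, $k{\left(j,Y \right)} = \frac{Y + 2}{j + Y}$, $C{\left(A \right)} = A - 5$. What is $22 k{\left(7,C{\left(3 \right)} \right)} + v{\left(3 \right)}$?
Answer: $-3$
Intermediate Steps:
$C{\left(A \right)} = -5 + A$ ($C{\left(A \right)} = A - 5 = -5 + A$)
$k{\left(j,Y \right)} = \frac{2 + Y}{Y + j}$
$v{\left(r \right)} = -6 + r$
$22 k{\left(7,C{\left(3 \right)} \right)} + v{\left(3 \right)} = 22 \frac{2 + \left(-5 + 3\right)}{\left(-5 + 3\right) + 7} + \left(-6 + 3\right) = 22 \frac{2 - 2}{-2 + 7} - 3 = 22 \cdot \frac{1}{5} \cdot 0 - 3 = 22 \cdot 0 - 3 = 0 - 3 = -3$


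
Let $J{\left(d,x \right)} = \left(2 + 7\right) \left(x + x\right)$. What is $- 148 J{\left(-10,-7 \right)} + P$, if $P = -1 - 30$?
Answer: $18617$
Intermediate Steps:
$P = -31$ ($P = -1 - 30 = -31$)
$J{\left(d,x \right)} = 18 x$ ($J{\left(d,x \right)} = 9 \cdot 2 x = 18 x$)
$- 148 J{\left(-10,-7 \right)} + P = - 148 \cdot 18 \left(-7\right) - 31 = \left(-148\right) \left(-126\right) - 31 = 18648 - 31 = 18617$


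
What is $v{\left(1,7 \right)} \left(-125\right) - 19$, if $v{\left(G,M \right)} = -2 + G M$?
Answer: $-644$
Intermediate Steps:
$v{\left(1,7 \right)} \left(-125\right) - 19 = \left(-2 + 1 \cdot 7\right) \left(-125\right) - 19 = \left(-2 + 7\right) \left(-125\right) - 19 = 5 \left(-125\right) - 19 = -625 - 19 = -644$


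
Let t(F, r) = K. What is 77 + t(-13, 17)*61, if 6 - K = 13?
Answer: -350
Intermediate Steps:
K = -7 (K = 6 - 1*13 = 6 - 13 = -7)
t(F, r) = -7
77 + t(-13, 17)*61 = 77 - 7*61 = 77 - 427 = -350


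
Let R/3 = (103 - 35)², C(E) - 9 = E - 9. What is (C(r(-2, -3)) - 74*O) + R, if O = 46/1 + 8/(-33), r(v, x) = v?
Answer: 345970/33 ≈ 10484.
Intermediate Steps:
C(E) = E (C(E) = 9 + (E - 9) = 9 + (-9 + E) = E)
R = 13872 (R = 3*(103 - 35)² = 3*68² = 3*4624 = 13872)
O = 1510/33 (O = 46*1 + 8*(-1/33) = 46 - 8/33 = 1510/33 ≈ 45.758)
(C(r(-2, -3)) - 74*O) + R = (-2 - 74*1510/33) + 13872 = (-2 - 111740/33) + 13872 = -111806/33 + 13872 = 345970/33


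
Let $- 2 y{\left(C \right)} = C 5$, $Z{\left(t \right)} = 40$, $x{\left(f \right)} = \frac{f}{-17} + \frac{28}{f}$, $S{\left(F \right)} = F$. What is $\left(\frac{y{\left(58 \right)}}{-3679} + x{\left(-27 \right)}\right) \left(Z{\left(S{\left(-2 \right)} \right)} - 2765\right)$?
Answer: $- \frac{2717756950}{1688661} \approx -1609.4$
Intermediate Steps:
$x{\left(f \right)} = \frac{28}{f} - \frac{f}{17}$ ($x{\left(f \right)} = f \left(- \frac{1}{17}\right) + \frac{28}{f} = - \frac{f}{17} + \frac{28}{f} = \frac{28}{f} - \frac{f}{17}$)
$y{\left(C \right)} = - \frac{5 C}{2}$ ($y{\left(C \right)} = - \frac{C 5}{2} = - \frac{5 C}{2}$)
$\left(\frac{y{\left(58 \right)}}{-3679} + x{\left(-27 \right)}\right) \left(Z{\left(S{\left(-2 \right)} \right)} - 2765\right) = \left(\frac{\left(- \frac{5}{2}\right) 58}{-3679} + \left(\frac{28}{-27} - - \frac{27}{17}\right)\right) \left(40 - 2765\right) = \left(\left(-145\right) \left(- \frac{1}{3679}\right) + \left(28 \left(- \frac{1}{27}\right) + \frac{27}{17}\right)\right) \left(-2725\right) = \left(\frac{145}{3679} + \left(- \frac{28}{27} + \frac{27}{17}\right)\right) \left(-2725\right) = \left(\frac{145}{3679} + \frac{253}{459}\right) \left(-2725\right) = \frac{997342}{1688661} \left(-2725\right) = - \frac{2717756950}{1688661}$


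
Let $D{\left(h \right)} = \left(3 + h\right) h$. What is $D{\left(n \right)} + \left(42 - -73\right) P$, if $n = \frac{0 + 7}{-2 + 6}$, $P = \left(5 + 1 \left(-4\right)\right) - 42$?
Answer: $- \frac{75307}{16} \approx -4706.7$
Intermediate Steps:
$P = -41$ ($P = \left(5 - 4\right) - 42 = 1 - 42 = -41$)
$n = \frac{7}{4} \approx 1.75$
$D{\left(h \right)} = h \left(3 + h\right)$
$D{\left(n \right)} + \left(42 - -73\right) P = \frac{7 \left(3 + \frac{7}{4}\right)}{4} + \left(42 - -73\right) \left(-41\right) = \frac{7}{4} \cdot \frac{19}{4} + \left(42 + 73\right) \left(-41\right) = \frac{133}{16} + 115 \left(-41\right) = \frac{133}{16} - 4715 = - \frac{75307}{16}$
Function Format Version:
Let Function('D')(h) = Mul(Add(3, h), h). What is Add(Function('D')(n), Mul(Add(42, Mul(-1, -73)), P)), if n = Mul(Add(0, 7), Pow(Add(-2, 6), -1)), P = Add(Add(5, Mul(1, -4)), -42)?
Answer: Rational(-75307, 16) ≈ -4706.7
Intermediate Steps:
P = -41 (P = Add(Add(5, -4), -42) = Add(1, -42) = -41)
n = Rational(7, 4) (n = Mul(7, Pow(4, -1)) = Mul(7, Rational(1, 4)) = Rational(7, 4) ≈ 1.7500)
Function('D')(h) = Mul(h, Add(3, h))
Add(Function('D')(n), Mul(Add(42, Mul(-1, -73)), P)) = Add(Mul(Rational(7, 4), Add(3, Rational(7, 4))), Mul(Add(42, Mul(-1, -73)), -41)) = Add(Mul(Rational(7, 4), Rational(19, 4)), Mul(Add(42, 73), -41)) = Add(Rational(133, 16), Mul(115, -41)) = Add(Rational(133, 16), -4715) = Rational(-75307, 16)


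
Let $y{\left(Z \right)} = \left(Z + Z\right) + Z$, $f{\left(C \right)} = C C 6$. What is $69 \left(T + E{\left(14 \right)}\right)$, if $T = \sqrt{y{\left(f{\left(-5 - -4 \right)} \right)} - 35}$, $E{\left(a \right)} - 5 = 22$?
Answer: $1863 + 69 i \sqrt{17} \approx 1863.0 + 284.49 i$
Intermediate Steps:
$f{\left(C \right)} = 6 C^{2}$ ($f{\left(C \right)} = C^{2} \cdot 6 = 6 C^{2}$)
$y{\left(Z \right)} = 3 Z$ ($y{\left(Z \right)} = 2 Z + Z = 3 Z$)
$E{\left(a \right)} = 27$ ($E{\left(a \right)} = 5 + 22 = 27$)
$T = i \sqrt{17}$ ($T = \sqrt{3 \cdot 6 \left(-5 - -4\right)^{2} - 35} = \sqrt{3 \cdot 6 \left(-5 + 4\right)^{2} - 35} = \sqrt{3 \cdot 6 \left(-1\right)^{2} - 35} = \sqrt{3 \cdot 6 \cdot 1 - 35} = \sqrt{3 \cdot 6 - 35} = \sqrt{18 - 35} = \sqrt{-17} = i \sqrt{17} \approx 4.1231 i$)
$69 \left(T + E{\left(14 \right)}\right) = 69 \left(i \sqrt{17} + 27\right) = 69 \left(27 + i \sqrt{17}\right) = 1863 + 69 i \sqrt{17}$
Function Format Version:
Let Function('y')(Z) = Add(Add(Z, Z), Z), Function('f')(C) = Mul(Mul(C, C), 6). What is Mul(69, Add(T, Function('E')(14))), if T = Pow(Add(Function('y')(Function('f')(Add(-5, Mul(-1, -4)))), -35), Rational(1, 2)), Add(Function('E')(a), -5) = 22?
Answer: Add(1863, Mul(69, I, Pow(17, Rational(1, 2)))) ≈ Add(1863.0, Mul(284.49, I))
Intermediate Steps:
Function('f')(C) = Mul(6, Pow(C, 2)) (Function('f')(C) = Mul(Pow(C, 2), 6) = Mul(6, Pow(C, 2)))
Function('y')(Z) = Mul(3, Z) (Function('y')(Z) = Add(Mul(2, Z), Z) = Mul(3, Z))
Function('E')(a) = 27 (Function('E')(a) = Add(5, 22) = 27)
T = Mul(I, Pow(17, Rational(1, 2))) (T = Pow(Add(Mul(3, Mul(6, Pow(Add(-5, Mul(-1, -4)), 2))), -35), Rational(1, 2)) = Pow(Add(Mul(3, Mul(6, Pow(Add(-5, 4), 2))), -35), Rational(1, 2)) = Pow(Add(Mul(3, Mul(6, Pow(-1, 2))), -35), Rational(1, 2)) = Pow(Add(Mul(3, Mul(6, 1)), -35), Rational(1, 2)) = Pow(Add(Mul(3, 6), -35), Rational(1, 2)) = Pow(Add(18, -35), Rational(1, 2)) = Pow(-17, Rational(1, 2)) = Mul(I, Pow(17, Rational(1, 2))) ≈ Mul(4.1231, I))
Mul(69, Add(T, Function('E')(14))) = Mul(69, Add(Mul(I, Pow(17, Rational(1, 2))), 27)) = Mul(69, Add(27, Mul(I, Pow(17, Rational(1, 2))))) = Add(1863, Mul(69, I, Pow(17, Rational(1, 2))))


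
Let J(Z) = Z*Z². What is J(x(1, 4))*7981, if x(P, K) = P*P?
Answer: 7981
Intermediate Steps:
x(P, K) = P²
J(Z) = Z³
J(x(1, 4))*7981 = (1²)³*7981 = 1³*7981 = 1*7981 = 7981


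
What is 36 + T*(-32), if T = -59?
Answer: 1924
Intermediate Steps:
36 + T*(-32) = 36 - 59*(-32) = 36 + 1888 = 1924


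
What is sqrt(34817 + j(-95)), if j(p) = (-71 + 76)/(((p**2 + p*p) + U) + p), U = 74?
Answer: sqrt(93529639002)/1639 ≈ 186.59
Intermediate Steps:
j(p) = 5/(74 + p + 2*p**2) (j(p) = (-71 + 76)/(((p**2 + p*p) + 74) + p) = 5/(((p**2 + p**2) + 74) + p) = 5/((2*p**2 + 74) + p) = 5/((74 + 2*p**2) + p) = 5/(74 + p + 2*p**2))
sqrt(34817 + j(-95)) = sqrt(34817 + 5/(74 - 95 + 2*(-95)**2)) = sqrt(34817 + 5/(74 - 95 + 2*9025)) = sqrt(34817 + 5/(74 - 95 + 18050)) = sqrt(34817 + 5/18029) = sqrt(627715698/18029) = sqrt(93529639002)/1639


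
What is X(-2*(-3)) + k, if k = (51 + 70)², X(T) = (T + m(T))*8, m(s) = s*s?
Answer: 14977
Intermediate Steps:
m(s) = s²
X(T) = 8*T + 8*T² (X(T) = (T + T²)*8 = 8*T + 8*T²)
k = 14641 (k = 121² = 14641)
X(-2*(-3)) + k = 8*(-2*(-3))*(1 - 2*(-3)) + 14641 = 8*6*(1 + 6) + 14641 = 8*6*7 + 14641 = 336 + 14641 = 14977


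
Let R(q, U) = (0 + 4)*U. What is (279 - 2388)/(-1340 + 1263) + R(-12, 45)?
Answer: 15969/77 ≈ 207.39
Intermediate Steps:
R(q, U) = 4*U
(279 - 2388)/(-1340 + 1263) + R(-12, 45) = (279 - 2388)/(-1340 + 1263) + 4*45 = -2109/(-77) + 180 = -2109*(-1/77) + 180 = 2109/77 + 180 = 15969/77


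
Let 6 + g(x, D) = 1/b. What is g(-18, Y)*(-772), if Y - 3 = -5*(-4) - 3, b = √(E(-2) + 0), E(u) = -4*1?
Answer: 4632 + 386*I ≈ 4632.0 + 386.0*I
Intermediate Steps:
E(u) = -4
b = 2*I (b = √(-4 + 0) = √(-4) = 2*I ≈ 2.0*I)
Y = 20 (Y = 3 + (-5*(-4) - 3) = 3 + (20 - 3) = 3 + 17 = 20)
g(x, D) = -6 - I/2 (g(x, D) = -6 + 1/(2*I) = -6 - I/2)
g(-18, Y)*(-772) = (-6 - I/2)*(-772) = 4632 + 386*I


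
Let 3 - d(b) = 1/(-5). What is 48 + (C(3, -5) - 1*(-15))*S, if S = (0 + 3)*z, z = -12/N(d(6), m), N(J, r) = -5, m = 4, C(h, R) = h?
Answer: 888/5 ≈ 177.60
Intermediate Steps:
d(b) = 16/5 (d(b) = 3 - 1/(-5) = 3 - 1*(-⅕) = 3 + ⅕ = 16/5)
z = 12/5 (z = -12/(-5) = -12*(-⅕) = 12/5 ≈ 2.4000)
S = 36/5 (S = (0 + 3)*(12/5) = 3*(12/5) = 36/5 ≈ 7.2000)
48 + (C(3, -5) - 1*(-15))*S = 48 + (3 - 1*(-15))*(36/5) = 48 + (3 + 15)*(36/5) = 48 + 18*(36/5) = 48 + 648/5 = 888/5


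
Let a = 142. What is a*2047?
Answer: 290674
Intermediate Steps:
a*2047 = 142*2047 = 290674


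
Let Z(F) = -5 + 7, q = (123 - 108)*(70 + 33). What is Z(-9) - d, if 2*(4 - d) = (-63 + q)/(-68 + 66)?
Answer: -745/2 ≈ -372.50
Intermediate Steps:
q = 1545 (q = 15*103 = 1545)
Z(F) = 2
d = 749/2 (d = 4 - (-63 + 1545)/(2*(-68 + 66)) = 4 - 741/(-2) = 4 - 741*(-1)/2 = 4 - ½*(-741) = 4 + 741/2 = 749/2 ≈ 374.50)
Z(-9) - d = 2 - 1*749/2 = 2 - 749/2 = -745/2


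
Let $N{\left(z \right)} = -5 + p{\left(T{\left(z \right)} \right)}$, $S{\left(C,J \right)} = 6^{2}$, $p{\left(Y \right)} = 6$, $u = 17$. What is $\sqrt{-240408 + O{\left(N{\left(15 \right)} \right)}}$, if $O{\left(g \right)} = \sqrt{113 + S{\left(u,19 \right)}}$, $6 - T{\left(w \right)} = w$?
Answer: $\sqrt{-240408 + \sqrt{149}} \approx 490.3 i$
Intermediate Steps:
$T{\left(w \right)} = 6 - w$
$S{\left(C,J \right)} = 36$
$N{\left(z \right)} = 1$ ($N{\left(z \right)} = -5 + 6 = 1$)
$O{\left(g \right)} = \sqrt{149}$ ($O{\left(g \right)} = \sqrt{113 + 36} = \sqrt{149}$)
$\sqrt{-240408 + O{\left(N{\left(15 \right)} \right)}} = \sqrt{-240408 + \sqrt{149}}$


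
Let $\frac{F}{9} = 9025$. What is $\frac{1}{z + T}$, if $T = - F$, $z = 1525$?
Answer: $- \frac{1}{79700} \approx -1.2547 \cdot 10^{-5}$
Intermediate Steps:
$F = 81225$ ($F = 9 \cdot 9025 = 81225$)
$T = -81225$ ($T = \left(-1\right) 81225 = -81225$)
$\frac{1}{z + T} = \frac{1}{1525 - 81225} = \frac{1}{-79700} = - \frac{1}{79700}$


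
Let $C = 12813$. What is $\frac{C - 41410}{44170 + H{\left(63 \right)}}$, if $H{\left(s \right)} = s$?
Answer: $- \frac{28597}{44233} \approx -0.64651$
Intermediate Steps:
$\frac{C - 41410}{44170 + H{\left(63 \right)}} = \frac{12813 - 41410}{44170 + 63} = - \frac{28597}{44233}$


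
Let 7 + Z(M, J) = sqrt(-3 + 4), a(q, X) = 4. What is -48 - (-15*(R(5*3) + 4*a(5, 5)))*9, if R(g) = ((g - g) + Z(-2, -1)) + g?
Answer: 3327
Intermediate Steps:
Z(M, J) = -6 (Z(M, J) = -7 + sqrt(-3 + 4) = -7 + sqrt(1) = -7 + 1 = -6)
R(g) = -6 + g (R(g) = ((g - g) - 6) + g = (0 - 6) + g = -6 + g)
-48 - (-15*(R(5*3) + 4*a(5, 5)))*9 = -48 - (-15*((-6 + 5*3) + 4*4))*9 = -48 - (-15*((-6 + 15) + 16))*9 = -48 - (-15*(9 + 16))*9 = -48 - (-15*25)*9 = -48 - (-375)*9 = -48 - 1*(-3375) = -48 + 3375 = 3327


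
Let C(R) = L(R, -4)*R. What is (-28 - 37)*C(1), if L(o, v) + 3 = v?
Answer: 455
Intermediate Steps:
L(o, v) = -3 + v
C(R) = -7*R (C(R) = (-3 - 4)*R = -7*R)
(-28 - 37)*C(1) = (-28 - 37)*(-7*1) = -65*(-7) = 455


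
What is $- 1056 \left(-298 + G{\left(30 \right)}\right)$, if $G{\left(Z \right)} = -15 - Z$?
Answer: $362208$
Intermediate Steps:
$- 1056 \left(-298 + G{\left(30 \right)}\right) = - 1056 \left(-298 - 45\right) = \left(-1056\right) \left(-343\right) = 362208$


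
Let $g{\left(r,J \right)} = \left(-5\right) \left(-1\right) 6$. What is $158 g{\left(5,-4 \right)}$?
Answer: $4740$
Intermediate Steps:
$g{\left(r,J \right)} = 30$ ($g{\left(r,J \right)} = 5 \cdot 6 = 30$)
$158 g{\left(5,-4 \right)} = 158 \cdot 30 = 4740$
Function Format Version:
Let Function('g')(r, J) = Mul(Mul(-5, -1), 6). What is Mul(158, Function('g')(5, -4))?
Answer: 4740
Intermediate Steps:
Function('g')(r, J) = 30 (Function('g')(r, J) = Mul(5, 6) = 30)
Mul(158, Function('g')(5, -4)) = Mul(158, 30) = 4740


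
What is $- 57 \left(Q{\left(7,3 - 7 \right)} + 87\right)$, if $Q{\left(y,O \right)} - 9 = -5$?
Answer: $-5187$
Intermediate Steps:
$Q{\left(y,O \right)} = 4$ ($Q{\left(y,O \right)} = 9 - 5 = 4$)
$- 57 \left(Q{\left(7,3 - 7 \right)} + 87\right) = - 57 \left(4 + 87\right) = \left(-57\right) 91 = -5187$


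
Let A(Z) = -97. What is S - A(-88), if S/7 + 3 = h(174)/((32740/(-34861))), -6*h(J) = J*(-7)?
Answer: -47049241/32740 ≈ -1437.1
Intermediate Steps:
h(J) = 7*J/6 (h(J) = -J*(-7)/6 = -(-7)*J/6 = 7*J/6)
S = -50225021/32740 (S = -21 + 7*(((7/6)*174)/((32740/(-34861)))) = -21 + 7*(203/((32740*(-1/34861)))) = -21 + 7*(203/(-32740/34861)) = -21 + 7*(203*(-34861/32740)) = -21 + 7*(-7076783/32740) = -21 - 49537481/32740 = -50225021/32740 ≈ -1534.1)
S - A(-88) = -50225021/32740 - 1*(-97) = -50225021/32740 + 97 = -47049241/32740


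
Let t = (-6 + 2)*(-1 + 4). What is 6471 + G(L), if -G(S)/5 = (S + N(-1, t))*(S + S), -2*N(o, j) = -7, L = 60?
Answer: -31629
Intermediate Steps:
t = -12 (t = -4*3 = -12)
N(o, j) = 7/2 (N(o, j) = -½*(-7) = 7/2)
G(S) = -10*S*(7/2 + S) (G(S) = -5*(S + 7/2)*(S + S) = -5*(7/2 + S)*2*S = -10*S*(7/2 + S))
6471 + G(L) = 6471 - 5*60*(7 + 2*60) = 6471 - 5*60*(7 + 120) = 6471 - 5*60*127 = 6471 - 38100 = -31629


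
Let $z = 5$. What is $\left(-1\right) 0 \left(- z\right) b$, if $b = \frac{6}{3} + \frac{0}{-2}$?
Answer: $0$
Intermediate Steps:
$b = 2$ ($b = 6 \cdot \frac{1}{3} + 0 \left(- \frac{1}{2}\right) = 2 + 0 = 2$)
$\left(-1\right) 0 \left(- z\right) b = \left(-1\right) 0 \left(\left(-1\right) 5\right) 2 = 0 \left(-5\right) 2 = 0 \cdot 2 = 0$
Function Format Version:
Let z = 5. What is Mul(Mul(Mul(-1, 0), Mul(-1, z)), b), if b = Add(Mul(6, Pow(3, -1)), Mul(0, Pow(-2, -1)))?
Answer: 0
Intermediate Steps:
b = 2 (b = Add(Mul(6, Rational(1, 3)), Mul(0, Rational(-1, 2))) = Add(2, 0) = 2)
Mul(Mul(Mul(-1, 0), Mul(-1, z)), b) = Mul(Mul(Mul(-1, 0), Mul(-1, 5)), 2) = Mul(Mul(0, -5), 2) = Mul(0, 2) = 0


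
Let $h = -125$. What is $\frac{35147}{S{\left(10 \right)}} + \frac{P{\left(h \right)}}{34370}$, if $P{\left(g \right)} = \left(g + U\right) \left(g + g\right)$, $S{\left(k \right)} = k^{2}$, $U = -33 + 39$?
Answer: $\frac{17299677}{49100} \approx 352.34$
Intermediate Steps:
$U = 6$
$P{\left(g \right)} = 2 g \left(6 + g\right)$ ($P{\left(g \right)} = \left(g + 6\right) \left(g + g\right) = \left(6 + g\right) 2 g = 2 g \left(6 + g\right)$)
$\frac{35147}{S{\left(10 \right)}} + \frac{P{\left(h \right)}}{34370} = \frac{35147}{10^{2}} + \frac{2 \left(-125\right) \left(6 - 125\right)}{34370} = \frac{35147}{100} + 2 \left(-125\right) \left(-119\right) \frac{1}{34370} = 35147 \cdot \frac{1}{100} + 29750 \cdot \frac{1}{34370} = \frac{35147}{100} + \frac{425}{491} = \frac{17299677}{49100}$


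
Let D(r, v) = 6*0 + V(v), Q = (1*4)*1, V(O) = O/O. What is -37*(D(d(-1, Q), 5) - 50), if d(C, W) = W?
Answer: 1813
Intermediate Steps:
V(O) = 1
Q = 4 (Q = 4*1 = 4)
D(r, v) = 1 (D(r, v) = 6*0 + 1 = 0 + 1 = 1)
-37*(D(d(-1, Q), 5) - 50) = -37*(1 - 50) = -37*(-49) = 1813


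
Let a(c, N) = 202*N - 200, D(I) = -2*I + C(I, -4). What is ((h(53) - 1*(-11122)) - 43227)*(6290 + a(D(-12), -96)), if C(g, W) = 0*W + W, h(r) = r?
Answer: 426355704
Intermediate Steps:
C(g, W) = W (C(g, W) = 0 + W = W)
D(I) = -4 - 2*I (D(I) = -2*I - 4 = -4 - 2*I)
a(c, N) = -200 + 202*N
((h(53) - 1*(-11122)) - 43227)*(6290 + a(D(-12), -96)) = ((53 - 1*(-11122)) - 43227)*(6290 + (-200 + 202*(-96))) = ((53 + 11122) - 43227)*(6290 + (-200 - 19392)) = (11175 - 43227)*(6290 - 19592) = -32052*(-13302) = 426355704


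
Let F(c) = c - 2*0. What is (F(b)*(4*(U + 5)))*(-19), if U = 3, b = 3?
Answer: -1824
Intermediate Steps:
F(c) = c (F(c) = c + 0 = c)
(F(b)*(4*(U + 5)))*(-19) = (3*(4*(3 + 5)))*(-19) = (3*(4*8))*(-19) = (3*32)*(-19) = 96*(-19) = -1824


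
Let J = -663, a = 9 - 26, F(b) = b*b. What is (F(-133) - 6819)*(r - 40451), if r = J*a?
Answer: -317186600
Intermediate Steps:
F(b) = b²
a = -17
r = 11271 (r = -663*(-17) = 11271)
(F(-133) - 6819)*(r - 40451) = ((-133)² - 6819)*(11271 - 40451) = (17689 - 6819)*(-29180) = 10870*(-29180) = -317186600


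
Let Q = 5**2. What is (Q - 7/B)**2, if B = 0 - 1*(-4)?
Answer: 8649/16 ≈ 540.56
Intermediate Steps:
B = 4 (B = 0 + 4 = 4)
Q = 25
(Q - 7/B)**2 = (25 - 7/4)**2 = (93/4)**2 = 8649/16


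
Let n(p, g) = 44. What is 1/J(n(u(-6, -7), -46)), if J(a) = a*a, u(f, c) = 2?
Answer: 1/1936 ≈ 0.00051653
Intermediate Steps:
J(a) = a²
1/J(n(u(-6, -7), -46)) = 1/(44²) = 1/1936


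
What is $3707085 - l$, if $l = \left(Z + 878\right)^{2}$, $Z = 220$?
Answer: $2501481$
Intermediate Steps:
$l = 1205604$ ($l = \left(220 + 878\right)^{2} = 1098^{2} = 1205604$)
$3707085 - l = 3707085 - 1205604 = 2501481$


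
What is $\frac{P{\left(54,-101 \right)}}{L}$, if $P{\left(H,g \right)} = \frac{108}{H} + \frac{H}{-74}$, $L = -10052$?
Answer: $- \frac{47}{371924} \approx -0.00012637$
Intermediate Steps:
$P{\left(H,g \right)} = \frac{108}{H} - \frac{H}{74}$ ($P{\left(H,g \right)} = \frac{108}{H} + H \left(- \frac{1}{74}\right) = \frac{108}{H} - \frac{H}{74}$)
$\frac{P{\left(54,-101 \right)}}{L} = \frac{\frac{108}{54} - \frac{27}{37}}{-10052} = \left(108 \cdot \frac{1}{54} - \frac{27}{37}\right) \left(- \frac{1}{10052}\right) = \left(2 - \frac{27}{37}\right) \left(- \frac{1}{10052}\right) = \frac{47}{37} \left(- \frac{1}{10052}\right) = - \frac{47}{371924}$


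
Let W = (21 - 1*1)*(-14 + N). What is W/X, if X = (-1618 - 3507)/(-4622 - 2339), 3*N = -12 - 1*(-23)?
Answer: -863164/3075 ≈ -280.70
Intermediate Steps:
N = 11/3 (N = (-12 - 1*(-23))/3 = (-12 + 23)/3 = (1/3)*11 = 11/3 ≈ 3.6667)
X = 5125/6961 (X = -5125/(-6961) = -5125*(-1/6961) = 5125/6961 ≈ 0.73625)
W = -620/3 (W = (21 - 1*1)*(-14 + 11/3) = (21 - 1)*(-31/3) = 20*(-31/3) = -620/3 ≈ -206.67)
W/X = -620/(3*5125/6961) = -620/3*6961/5125 = -863164/3075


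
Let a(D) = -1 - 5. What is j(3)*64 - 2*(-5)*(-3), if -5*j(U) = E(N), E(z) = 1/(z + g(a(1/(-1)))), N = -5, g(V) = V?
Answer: -1586/55 ≈ -28.836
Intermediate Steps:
a(D) = -6
E(z) = 1/(-6 + z) (E(z) = 1/(z - 6) = 1/(-6 + z))
j(U) = 1/55 (j(U) = -1/(5*(-6 - 5)) = -⅕/(-11) = -⅕*(-1/11) = 1/55)
j(3)*64 - 2*(-5)*(-3) = (1/55)*64 - 2*(-5)*(-3) = 64/55 + 10*(-3) = 64/55 - 30 = -1586/55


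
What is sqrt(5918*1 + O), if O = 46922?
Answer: 2*sqrt(13210) ≈ 229.87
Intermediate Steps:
sqrt(5918*1 + O) = sqrt(5918*1 + 46922) = sqrt(5918 + 46922) = sqrt(52840) = 2*sqrt(13210)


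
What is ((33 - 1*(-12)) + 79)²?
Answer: 15376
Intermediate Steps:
((33 - 1*(-12)) + 79)² = ((33 + 12) + 79)² = (45 + 79)² = 124² = 15376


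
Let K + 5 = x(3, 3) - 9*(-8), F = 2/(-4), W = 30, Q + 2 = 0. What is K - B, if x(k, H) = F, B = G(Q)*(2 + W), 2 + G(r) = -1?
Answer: 325/2 ≈ 162.50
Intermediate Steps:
Q = -2 (Q = -2 + 0 = -2)
G(r) = -3 (G(r) = -2 - 1 = -3)
F = -½ (F = 2*(-¼) = -½ ≈ -0.50000)
B = -96 (B = -3*(2 + 30) = -3*32 = -96)
x(k, H) = -½
K = 133/2 (K = -5 + (-½ - 9*(-8)) = -5 + (-½ + 72) = -5 + 143/2 = 133/2 ≈ 66.500)
K - B = 133/2 - 1*(-96) = 133/2 + 96 = 325/2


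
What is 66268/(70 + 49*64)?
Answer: 33134/1603 ≈ 20.670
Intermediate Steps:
66268/(70 + 49*64) = 66268/(70 + 3136) = 66268/3206 = 66268*(1/3206) = 33134/1603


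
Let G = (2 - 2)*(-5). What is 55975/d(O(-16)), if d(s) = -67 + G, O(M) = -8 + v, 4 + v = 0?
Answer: -55975/67 ≈ -835.45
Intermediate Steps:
v = -4 (v = -4 + 0 = -4)
G = 0 (G = 0*(-5) = 0)
O(M) = -12 (O(M) = -8 - 4 = -12)
d(s) = -67 (d(s) = -67 + 0 = -67)
55975/d(O(-16)) = 55975/(-67) = 55975*(-1/67) = -55975/67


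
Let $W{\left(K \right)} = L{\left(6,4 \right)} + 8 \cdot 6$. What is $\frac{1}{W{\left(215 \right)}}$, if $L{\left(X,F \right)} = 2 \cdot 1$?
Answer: $\frac{1}{50} \approx 0.02$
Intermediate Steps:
$L{\left(X,F \right)} = 2$
$W{\left(K \right)} = 50$ ($W{\left(K \right)} = 2 + 8 \cdot 6 = 2 + 48 = 50$)
$\frac{1}{W{\left(215 \right)}} = \frac{1}{50}$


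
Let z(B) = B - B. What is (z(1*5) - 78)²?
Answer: 6084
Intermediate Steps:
z(B) = 0
(z(1*5) - 78)² = (0 - 78)² = (-78)² = 6084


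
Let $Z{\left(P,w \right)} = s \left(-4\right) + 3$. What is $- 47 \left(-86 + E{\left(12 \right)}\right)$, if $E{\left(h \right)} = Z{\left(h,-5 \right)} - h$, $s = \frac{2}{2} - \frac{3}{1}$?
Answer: $4089$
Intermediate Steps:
$s = -2$ ($s = 2 \cdot \frac{1}{2} - 3 = 1 - 3 = -2$)
$Z{\left(P,w \right)} = 11$ ($Z{\left(P,w \right)} = \left(-2\right) \left(-4\right) + 3 = 8 + 3 = 11$)
$E{\left(h \right)} = 11 - h$
$- 47 \left(-86 + E{\left(12 \right)}\right) = - 47 \left(-86 + \left(11 - 12\right)\right) = - 47 \left(-86 - 1\right) = \left(-47\right) \left(-87\right) = 4089$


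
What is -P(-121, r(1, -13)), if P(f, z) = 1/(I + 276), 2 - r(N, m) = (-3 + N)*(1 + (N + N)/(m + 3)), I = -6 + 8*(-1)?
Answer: -1/262 ≈ -0.0038168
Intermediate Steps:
I = -14 (I = -6 - 8 = -14)
r(N, m) = 2 - (1 + 2*N/(3 + m))*(-3 + N) (r(N, m) = 2 - (-3 + N)*(1 + (N + N)/(m + 3)) = 2 - (-3 + N)*(1 + (2*N)/(3 + m)) = 2 - (-3 + N)*(1 + 2*N/(3 + m)) = 2 - (1 + 2*N/(3 + m))*(-3 + N))
P(f, z) = 1/262 (P(f, z) = 1/(-14 + 276) = 1/262)
-P(-121, r(1, -13)) = -1*1/262 = -1/262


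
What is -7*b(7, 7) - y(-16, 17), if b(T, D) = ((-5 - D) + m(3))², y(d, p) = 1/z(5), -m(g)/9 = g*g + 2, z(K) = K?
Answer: -431236/5 ≈ -86247.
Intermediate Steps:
m(g) = -18 - 9*g² (m(g) = -9*(g*g + 2) = -9*(g² + 2) = -9*(2 + g²) = -18 - 9*g²)
y(d, p) = ⅕ (y(d, p) = 1/5 = ⅕)
b(T, D) = (-104 - D)² (b(T, D) = ((-5 - D) + (-18 - 9*3²))² = ((-5 - D) + (-18 - 9*9))² = ((-5 - D) + (-18 - 81))² = ((-5 - D) - 99)² = (-104 - D)²)
-7*b(7, 7) - y(-16, 17) = -7*(104 + 7)² - 1*⅕ = -7*111² - ⅕ = -7*12321 - ⅕ = -86247 - ⅕ = -431236/5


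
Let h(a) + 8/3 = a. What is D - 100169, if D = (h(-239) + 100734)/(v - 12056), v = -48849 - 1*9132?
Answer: -1913355476/19101 ≈ -1.0017e+5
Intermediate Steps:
v = -57981 (v = -48849 - 9132 = -57981)
h(a) = -8/3 + a
D = -27407/19101 (D = ((-8/3 - 239) + 100734)/(-57981 - 12056) = (-725/3 + 100734)/(-70037) = (301477/3)*(-1/70037) = -27407/19101 ≈ -1.4348)
D - 100169 = -27407/19101 - 100169 = -1913355476/19101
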